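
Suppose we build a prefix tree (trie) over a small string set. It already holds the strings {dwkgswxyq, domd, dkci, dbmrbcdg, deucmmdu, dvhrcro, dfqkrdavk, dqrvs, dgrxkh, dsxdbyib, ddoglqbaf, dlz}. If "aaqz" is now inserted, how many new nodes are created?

"aaqz" shares no prefix with any stored word, so all 4 characters open new nodes.
4 − 0 = 4 new nodes.

4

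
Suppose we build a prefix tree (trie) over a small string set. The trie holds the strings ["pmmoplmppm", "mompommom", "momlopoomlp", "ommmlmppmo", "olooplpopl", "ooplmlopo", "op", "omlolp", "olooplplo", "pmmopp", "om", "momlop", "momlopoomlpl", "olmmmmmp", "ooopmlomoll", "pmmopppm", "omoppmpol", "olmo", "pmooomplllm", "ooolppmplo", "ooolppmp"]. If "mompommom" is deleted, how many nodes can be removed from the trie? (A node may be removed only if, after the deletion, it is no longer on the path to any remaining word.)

Walk "mompommom" from the leaf back toward the root, removing each node that no remaining word uses.
The suffix "pommom" (6 nodes) is used only by "mompommom"; the node for "mom" still has the child "l", so pruning stops there.
Nodes removed: 6

6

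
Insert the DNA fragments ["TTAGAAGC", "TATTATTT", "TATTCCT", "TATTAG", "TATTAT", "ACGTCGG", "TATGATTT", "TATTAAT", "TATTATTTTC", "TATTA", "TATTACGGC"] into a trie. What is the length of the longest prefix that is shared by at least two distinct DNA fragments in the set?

8

Equivalently: take the maximum, over all pairs, of their longest common prefix length.
e.g. "TATTATTT" and "TATTATTTTC" share the prefix "TATTATTT" of length 8; no pair shares a longer one.
Longest shared-prefix length: 8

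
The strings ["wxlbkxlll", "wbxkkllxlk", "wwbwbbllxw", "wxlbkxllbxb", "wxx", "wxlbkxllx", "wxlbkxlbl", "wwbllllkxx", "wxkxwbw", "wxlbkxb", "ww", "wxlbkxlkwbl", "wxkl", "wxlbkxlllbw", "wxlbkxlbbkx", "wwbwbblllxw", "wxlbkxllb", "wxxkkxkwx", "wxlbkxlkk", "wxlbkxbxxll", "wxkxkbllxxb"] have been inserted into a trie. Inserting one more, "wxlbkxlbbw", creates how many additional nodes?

1

"wxlbkxlbb" is already a path in the trie; the remaining "w" must be added.
Each of the 1 remaining characters creates one node.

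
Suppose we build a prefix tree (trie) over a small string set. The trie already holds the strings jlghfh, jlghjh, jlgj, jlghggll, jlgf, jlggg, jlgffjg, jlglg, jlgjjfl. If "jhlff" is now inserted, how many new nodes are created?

4

The longest prefix of "jhlff" already in the trie is "j" (length 1).
Each of the 4 remaining characters creates one node.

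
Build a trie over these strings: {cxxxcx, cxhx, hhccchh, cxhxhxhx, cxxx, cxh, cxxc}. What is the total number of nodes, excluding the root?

20

Trie structure (* marks end of a word):
(root)
├─ c
│  └─ x
│     ├─ h *
│     │  └─ x *
│     │     └─ h
│     │        └─ x
│     │           └─ h
│     │              └─ x *
│     └─ x
│        ├─ c *
│        └─ x *
│           └─ c
│              └─ x *
└─ h
   └─ h
      └─ c
         └─ c
            └─ c
               └─ h
                  └─ h *
Counting every labelled node above: 20.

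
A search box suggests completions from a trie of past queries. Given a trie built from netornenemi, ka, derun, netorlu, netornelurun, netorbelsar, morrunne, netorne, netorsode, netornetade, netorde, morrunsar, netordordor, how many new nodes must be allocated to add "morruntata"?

The longest prefix of "morruntata" already in the trie is "morrun" (length 6).
Each of the 4 remaining characters creates one node.

4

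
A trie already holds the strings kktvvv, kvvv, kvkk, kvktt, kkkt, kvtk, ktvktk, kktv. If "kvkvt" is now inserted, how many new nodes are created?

Walking "kvkvt" from the root, the first 3 characters ("kvk") follow existing edges; "v" is the first miss.
New nodes needed: |"kvkvt"| − 3 = 5 − 3 = 2.

2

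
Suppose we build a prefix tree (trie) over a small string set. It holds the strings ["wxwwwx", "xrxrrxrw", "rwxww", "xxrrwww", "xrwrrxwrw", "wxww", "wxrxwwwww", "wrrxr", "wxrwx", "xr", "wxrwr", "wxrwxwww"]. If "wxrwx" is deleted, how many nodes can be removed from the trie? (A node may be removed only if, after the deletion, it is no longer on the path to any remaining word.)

A node on "wxrwx"'s path can go only if nothing else ends at it or branches off below it.
Every node on "wxrwx" is still needed (e.g. by "wxrwxwww"), so nothing is freed.
Nodes removed: 0

0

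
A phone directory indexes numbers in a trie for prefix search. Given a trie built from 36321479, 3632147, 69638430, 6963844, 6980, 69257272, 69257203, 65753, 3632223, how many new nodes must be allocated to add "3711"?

3

Walking "3711" from the root, the first 1 characters ("3") follow existing edges; "7" is the first miss.
So 4 − 1 = 3 new nodes.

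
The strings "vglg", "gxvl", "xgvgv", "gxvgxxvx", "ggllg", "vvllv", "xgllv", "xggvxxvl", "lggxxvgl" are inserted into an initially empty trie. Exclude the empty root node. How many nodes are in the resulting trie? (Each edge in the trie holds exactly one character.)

Trace insertions, counting only characters that open a new branch:
  "vglg" → 4 new (v, g, l, g)
  "gxvl" → 4 new (g, x, v, l)
  "xgvgv" → 5 new (x, g, v, g, v)
  "gxvgxxvx" → prefix "gxv" already present; 5 new (g, x, x, v, x)
  "ggllg" → prefix "g" already present; 4 new (g, l, l, g)
  "vvllv" → prefix "v" already present; 4 new (v, l, l, v)
  "xgllv" → prefix "xg" already present; 3 new (l, l, v)
  "xggvxxvl" → prefix "xg" already present; 6 new (g, v, x, x, v, l)
  "lggxxvgl" → 8 new (l, g, g, x, x, v, g, l)
Total nodes = 4 + 4 + 5 + 5 + 4 + 4 + 3 + 6 + 8 = 43

43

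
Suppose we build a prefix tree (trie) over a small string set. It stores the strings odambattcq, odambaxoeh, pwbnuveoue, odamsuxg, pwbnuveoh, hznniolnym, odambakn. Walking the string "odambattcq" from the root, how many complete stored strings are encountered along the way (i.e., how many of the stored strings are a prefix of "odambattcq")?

Walk "odambattcq" from the root; an end-of-word marker is hit whenever a stored word is a prefix of "odambattcq".
Prefixes of the query that are stored words: "odambattcq"
Count: 1

1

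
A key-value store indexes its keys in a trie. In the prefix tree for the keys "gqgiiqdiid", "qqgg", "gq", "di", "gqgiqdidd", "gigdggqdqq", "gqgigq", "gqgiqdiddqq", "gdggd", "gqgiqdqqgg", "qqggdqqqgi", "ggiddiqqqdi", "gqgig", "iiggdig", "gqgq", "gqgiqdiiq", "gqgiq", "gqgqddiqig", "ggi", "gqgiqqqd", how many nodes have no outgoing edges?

13

A leaf is a node with no children — equivalently, the end of a word that is not a proper prefix of any other stored word.
Those words: "di", "gdggd", "ggiddiqqqdi", "gigdggqdqq", "gqgigq", "gqgiiqdiid", "gqgiqdiddqq", "gqgiqdiiq", "gqgiqdqqgg", "gqgiqqqd", "gqgqddiqig", "iiggdig", "qqggdqqqgi"
Leaf count: 13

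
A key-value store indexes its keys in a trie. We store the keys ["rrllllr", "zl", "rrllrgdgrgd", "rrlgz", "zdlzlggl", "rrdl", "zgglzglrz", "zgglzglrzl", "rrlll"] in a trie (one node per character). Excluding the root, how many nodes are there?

36

Count nodes per top-level branch (shared prefixes stored once):
  'r'-branch (rrdl, rrlgz, rrlll, rrllllr, rrllrgdgrgd): 18 nodes
  'z'-branch (zdlzlggl, zgglzglrz, zgglzglrzl, zl): 18 nodes
Sum: 36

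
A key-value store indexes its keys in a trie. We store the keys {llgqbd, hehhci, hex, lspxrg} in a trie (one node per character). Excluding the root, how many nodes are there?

18

Count nodes per top-level branch (shared prefixes stored once):
  'h'-branch (hehhci, hex): 7 nodes
  'l'-branch (llgqbd, lspxrg): 11 nodes
Sum: 18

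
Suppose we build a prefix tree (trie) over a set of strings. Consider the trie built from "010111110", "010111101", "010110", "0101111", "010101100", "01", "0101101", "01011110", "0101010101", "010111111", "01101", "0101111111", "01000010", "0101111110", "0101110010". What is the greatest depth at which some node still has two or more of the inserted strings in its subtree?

9

The deepest shared node is where two words last agree before diverging.
"010111111" and "0101111110" agree on "010111111" (9 characters) before diverging; nothing deeper is shared.
Longest shared-prefix length: 9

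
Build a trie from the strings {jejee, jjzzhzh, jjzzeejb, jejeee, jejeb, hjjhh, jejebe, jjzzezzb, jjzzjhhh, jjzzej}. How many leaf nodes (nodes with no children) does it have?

8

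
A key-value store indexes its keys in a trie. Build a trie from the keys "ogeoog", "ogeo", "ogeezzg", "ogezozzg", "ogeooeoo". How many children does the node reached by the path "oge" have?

3

The children of the "oge" node are the distinct next characters among strings starting with "oge".
Distinct next characters after "oge": e, o, z.
That node has 3 child edges.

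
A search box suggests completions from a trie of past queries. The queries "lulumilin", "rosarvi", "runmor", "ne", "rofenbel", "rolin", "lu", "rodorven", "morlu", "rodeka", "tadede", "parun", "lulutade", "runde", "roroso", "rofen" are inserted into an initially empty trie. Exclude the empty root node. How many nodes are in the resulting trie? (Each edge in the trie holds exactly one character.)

Count nodes per top-level branch (shared prefixes stored once):
  'l'-branch (lu, lulumilin, lulutade): 13 nodes
  'm'-branch (morlu): 5 nodes
  'n'-branch (ne): 2 nodes
  'p'-branch (parun): 5 nodes
  'r'-branch (rodeka, rodorven, rofen, rofenbel, rolin, roroso, rosarvi, runde, runmor): 36 nodes
  't'-branch (tadede): 6 nodes
Sum: 67

67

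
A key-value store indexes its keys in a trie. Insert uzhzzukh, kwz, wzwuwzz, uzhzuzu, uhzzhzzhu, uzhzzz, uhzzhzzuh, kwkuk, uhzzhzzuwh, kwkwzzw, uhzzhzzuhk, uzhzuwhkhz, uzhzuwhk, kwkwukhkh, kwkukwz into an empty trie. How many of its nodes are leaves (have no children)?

Leaves are exactly the stored words that no other stored word extends.
Those words: "kwkukwz", "kwkwukhkh", "kwkwzzw", "kwz", "uhzzhzzhu", "uhzzhzzuhk", "uhzzhzzuwh", "uzhzuwhkhz", "uzhzuzu", "uzhzzukh", "uzhzzz", "wzwuwzz"
Leaf count: 12

12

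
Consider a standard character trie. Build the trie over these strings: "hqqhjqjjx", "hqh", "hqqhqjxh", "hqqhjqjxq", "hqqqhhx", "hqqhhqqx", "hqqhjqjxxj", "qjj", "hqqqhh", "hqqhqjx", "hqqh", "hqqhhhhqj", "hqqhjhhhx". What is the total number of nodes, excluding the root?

37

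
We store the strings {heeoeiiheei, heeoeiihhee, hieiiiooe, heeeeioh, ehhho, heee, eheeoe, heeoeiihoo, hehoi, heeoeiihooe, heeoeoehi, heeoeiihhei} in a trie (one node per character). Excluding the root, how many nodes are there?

Insert word by word; a character creates a node only if that edge doesn't already exist:
  "heeoeiiheei" → 11 new (h, e, e, o, e, i, i, h, e, e, i)
  "heeoeiihhee" → prefix "heeoeiih" already present; 3 new (h, e, e)
  "hieiiiooe" → prefix "h" already present; 8 new (i, e, i, i, i, o, o, e)
  "heeeeioh" → prefix "hee" already present; 5 new (e, e, i, o, h)
  "ehhho" → 5 new (e, h, h, h, o)
  "heee" → prefix "heee" already present; 0 new (none)
  "eheeoe" → prefix "eh" already present; 4 new (e, e, o, e)
  "heeoeiihoo" → prefix "heeoeiih" already present; 2 new (o, o)
  "hehoi" → prefix "he" already present; 3 new (h, o, i)
  "heeoeiihooe" → prefix "heeoeiihoo" already present; 1 new (e)
  "heeoeoehi" → prefix "heeoe" already present; 4 new (o, e, h, i)
  "heeoeiihhei" → prefix "heeoeiihhe" already present; 1 new (i)
Total nodes = 11 + 3 + 8 + 5 + 5 + 0 + 4 + 2 + 3 + 1 + 4 + 1 = 47

47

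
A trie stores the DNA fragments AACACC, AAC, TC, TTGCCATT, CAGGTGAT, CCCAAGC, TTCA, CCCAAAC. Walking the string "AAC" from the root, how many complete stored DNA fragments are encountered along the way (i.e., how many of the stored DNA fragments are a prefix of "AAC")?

Traverse "AAC" character by character; count nodes along the way that are marked as word ends.
Prefixes of the query that are stored words: "AAC"
Count: 1

1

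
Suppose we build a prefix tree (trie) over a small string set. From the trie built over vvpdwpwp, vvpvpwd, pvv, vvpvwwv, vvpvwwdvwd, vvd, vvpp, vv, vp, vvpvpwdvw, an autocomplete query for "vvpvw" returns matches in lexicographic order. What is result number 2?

DFS of the "vvpvw" subtree visits, in order: "vvpvwwdvwd", "vvpvwwv"
Position 2: vvpvwwv

vvpvwwv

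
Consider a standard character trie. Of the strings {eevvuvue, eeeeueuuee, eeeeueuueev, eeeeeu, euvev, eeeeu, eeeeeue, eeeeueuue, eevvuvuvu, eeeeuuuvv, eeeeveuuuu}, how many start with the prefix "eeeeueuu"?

3

Walk to "eeeeueuu"; the words in its subtree are exactly those with that prefix.
Words under "eeeeueuu": eeeeueuue, eeeeueuuee, eeeeueuueev
Count: 3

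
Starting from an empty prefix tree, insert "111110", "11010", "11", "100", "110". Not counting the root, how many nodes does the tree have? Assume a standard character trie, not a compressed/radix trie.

11

For each word, the new-node count is its length minus the longest prefix already in the trie:
  "111110" → 6 new (1, 1, 1, 1, 1, 0)
  "11010" → prefix "11" already present; 3 new (0, 1, 0)
  "11" → prefix "11" already present; 0 new (none)
  "100" → prefix "1" already present; 2 new (0, 0)
  "110" → prefix "110" already present; 0 new (none)
Total nodes = 6 + 3 + 0 + 2 + 0 = 11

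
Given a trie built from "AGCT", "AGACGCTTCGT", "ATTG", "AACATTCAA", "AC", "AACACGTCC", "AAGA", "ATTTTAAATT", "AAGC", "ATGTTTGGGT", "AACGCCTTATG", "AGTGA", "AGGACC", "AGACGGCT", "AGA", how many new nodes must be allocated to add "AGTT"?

1

Walking "AGTT" from the root, the first 3 characters ("AGT") follow existing edges; "T" is the first miss.
So 4 − 3 = 1 new nodes.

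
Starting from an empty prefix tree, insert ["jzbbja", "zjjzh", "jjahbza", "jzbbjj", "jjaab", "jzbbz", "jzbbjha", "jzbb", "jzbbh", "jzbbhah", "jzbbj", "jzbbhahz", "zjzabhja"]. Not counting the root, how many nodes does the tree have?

33

Trie structure (* marks end of a word):
(root)
├─ j
│  ├─ j
│  │  └─ a
│  │     ├─ a
│  │     │  └─ b *
│  │     └─ h
│  │        └─ b
│  │           └─ z
│  │              └─ a *
│  └─ z
│     └─ b
│        └─ b *
│           ├─ h *
│           │  └─ a
│           │     └─ h *
│           │        └─ z *
│           ├─ j *
│           │  ├─ a *
│           │  ├─ h
│           │  │  └─ a *
│           │  └─ j *
│           └─ z *
└─ z
   └─ j
      ├─ j
      │  └─ z
      │     └─ h *
      └─ z
         └─ a
            └─ b
               └─ h
                  └─ j
                     └─ a *
Counting every labelled node above: 33.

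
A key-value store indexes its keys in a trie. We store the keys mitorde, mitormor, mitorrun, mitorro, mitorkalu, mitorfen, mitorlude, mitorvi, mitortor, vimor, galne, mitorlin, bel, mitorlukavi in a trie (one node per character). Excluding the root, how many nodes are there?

Trace insertions, counting only characters that open a new branch:
  "mitorde" → 7 new (m, i, t, o, r, d, e)
  "mitormor" → prefix "mitor" already present; 3 new (m, o, r)
  "mitorrun" → prefix "mitor" already present; 3 new (r, u, n)
  "mitorro" → prefix "mitorr" already present; 1 new (o)
  "mitorkalu" → prefix "mitor" already present; 4 new (k, a, l, u)
  "mitorfen" → prefix "mitor" already present; 3 new (f, e, n)
  "mitorlude" → prefix "mitor" already present; 4 new (l, u, d, e)
  "mitorvi" → prefix "mitor" already present; 2 new (v, i)
  "mitortor" → prefix "mitor" already present; 3 new (t, o, r)
  "vimor" → 5 new (v, i, m, o, r)
  "galne" → 5 new (g, a, l, n, e)
  "mitorlin" → prefix "mitorl" already present; 2 new (i, n)
  "bel" → 3 new (b, e, l)
  "mitorlukavi" → prefix "mitorlu" already present; 4 new (k, a, v, i)
Total nodes = 7 + 3 + 3 + 1 + 4 + 3 + 4 + 2 + 3 + 5 + 5 + 2 + 3 + 4 = 49

49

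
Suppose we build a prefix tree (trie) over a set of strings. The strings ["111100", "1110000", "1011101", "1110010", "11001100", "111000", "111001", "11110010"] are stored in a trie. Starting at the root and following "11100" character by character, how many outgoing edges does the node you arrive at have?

The children of the "11100" node are the distinct next characters among strings starting with "11100".
Characters that immediately follow "11100" among the stored strings: {0, 1}.
That node has 2 child edges.

2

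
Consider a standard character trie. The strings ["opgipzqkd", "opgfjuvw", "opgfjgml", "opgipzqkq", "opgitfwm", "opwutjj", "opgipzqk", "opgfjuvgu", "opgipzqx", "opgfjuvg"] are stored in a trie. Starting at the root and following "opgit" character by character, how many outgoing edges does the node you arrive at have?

1

Follow the path "opgit" to its node, then look at its outgoing edges.
Characters that immediately follow "opgit" among the stored strings: {f}.
That node has 1 child edge.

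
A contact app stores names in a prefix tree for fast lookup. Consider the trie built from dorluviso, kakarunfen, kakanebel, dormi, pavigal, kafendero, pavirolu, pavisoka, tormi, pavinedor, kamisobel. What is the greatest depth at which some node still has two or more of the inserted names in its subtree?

Look for the deepest trie node that still has at least two words in its subtree.
"kakanebel" and "kakarunfen" agree on "kaka" (4 characters) before diverging; nothing deeper is shared.
Longest shared-prefix length: 4

4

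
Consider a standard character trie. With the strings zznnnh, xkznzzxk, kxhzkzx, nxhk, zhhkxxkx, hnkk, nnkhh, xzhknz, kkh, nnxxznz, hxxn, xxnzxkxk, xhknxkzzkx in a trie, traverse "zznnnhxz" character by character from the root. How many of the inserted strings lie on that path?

1

Walk "zznnnhxz" from the root; an end-of-word marker is hit whenever a stored word is a prefix of "zznnnhxz".
Prefixes of the query that are stored words: "zznnnh"
Count: 1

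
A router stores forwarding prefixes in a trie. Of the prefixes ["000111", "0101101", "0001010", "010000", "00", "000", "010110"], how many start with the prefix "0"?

Traverse to the node for "0", then collect every word in that subtree.
Words under "0": 00, 000, 0001010, 000111, 010000, 010110, 0101101
Count: 7

7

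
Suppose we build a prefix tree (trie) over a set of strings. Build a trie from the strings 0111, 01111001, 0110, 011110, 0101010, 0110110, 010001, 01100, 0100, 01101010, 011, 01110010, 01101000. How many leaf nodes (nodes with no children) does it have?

A leaf is a node with no children — equivalently, the end of a word that is not a proper prefix of any other stored word.
Those words: "010001", "0101010", "01100", "01101000", "01101010", "0110110", "01110010", "01111001"
Leaf count: 8

8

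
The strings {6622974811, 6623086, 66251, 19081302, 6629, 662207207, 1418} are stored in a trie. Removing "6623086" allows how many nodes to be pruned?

After clearing the end-marker at "6623086", prune upward until reaching a node still needed by another word.
The suffix "3086" (4 nodes) is used only by "6623086"; the node for "662" still has the child "2", so pruning stops there.
Nodes removed: 4

4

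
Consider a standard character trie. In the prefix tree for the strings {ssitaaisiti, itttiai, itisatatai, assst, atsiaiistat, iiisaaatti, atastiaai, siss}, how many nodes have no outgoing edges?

A leaf is a node with no children — equivalently, the end of a word that is not a proper prefix of any other stored word.
Those words: "assst", "atastiaai", "atsiaiistat", "iiisaaatti", "itisatatai", "itttiai", "siss", "ssitaaisiti"
Leaf count: 8

8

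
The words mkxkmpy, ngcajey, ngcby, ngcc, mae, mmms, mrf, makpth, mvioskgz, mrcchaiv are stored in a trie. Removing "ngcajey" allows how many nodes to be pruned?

4

Walk "ngcajey" from the leaf back toward the root, removing each node that no remaining word uses.
The suffix "ajey" (4 nodes) is used only by "ngcajey"; the node for "ngc" still has the child "b", so pruning stops there.
Nodes removed: 4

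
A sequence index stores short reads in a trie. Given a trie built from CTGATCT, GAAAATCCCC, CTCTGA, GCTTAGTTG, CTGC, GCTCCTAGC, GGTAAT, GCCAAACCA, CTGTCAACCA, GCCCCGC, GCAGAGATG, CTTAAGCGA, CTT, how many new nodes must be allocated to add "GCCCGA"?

2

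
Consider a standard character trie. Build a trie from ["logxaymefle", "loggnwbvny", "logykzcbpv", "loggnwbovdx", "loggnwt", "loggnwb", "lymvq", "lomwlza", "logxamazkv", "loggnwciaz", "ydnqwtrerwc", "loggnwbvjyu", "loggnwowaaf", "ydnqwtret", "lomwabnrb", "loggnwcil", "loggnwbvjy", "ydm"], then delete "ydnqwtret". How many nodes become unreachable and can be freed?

1

A node on "ydnqwtret"'s path can go only if nothing else ends at it or branches off below it.
The suffix "t" (1 node) is used only by "ydnqwtret"; the node for "ydnqwtre" still has the child "r", so pruning stops there.
Nodes removed: 1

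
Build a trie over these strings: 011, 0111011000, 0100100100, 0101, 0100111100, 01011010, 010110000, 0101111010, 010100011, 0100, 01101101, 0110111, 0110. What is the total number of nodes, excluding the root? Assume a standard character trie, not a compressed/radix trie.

47

Trace insertions, counting only characters that open a new branch:
  "011" → 3 new (0, 1, 1)
  "0111011000" → prefix "011" already present; 7 new (1, 0, 1, 1, 0, 0, 0)
  "0100100100" → prefix "01" already present; 8 new (0, 0, 1, 0, 0, 1, 0, 0)
  "0101" → prefix "010" already present; 1 new (1)
  "0100111100" → prefix "01001" already present; 5 new (1, 1, 1, 0, 0)
  "01011010" → prefix "0101" already present; 4 new (1, 0, 1, 0)
  "010110000" → prefix "010110" already present; 3 new (0, 0, 0)
  "0101111010" → prefix "01011" already present; 5 new (1, 1, 0, 1, 0)
  "010100011" → prefix "0101" already present; 5 new (0, 0, 0, 1, 1)
  "0100" → prefix "0100" already present; 0 new (none)
  "01101101" → prefix "011" already present; 5 new (0, 1, 1, 0, 1)
  "0110111" → prefix "011011" already present; 1 new (1)
  "0110" → prefix "0110" already present; 0 new (none)
Total nodes = 3 + 7 + 8 + 1 + 5 + 4 + 3 + 5 + 5 + 0 + 5 + 1 + 0 = 47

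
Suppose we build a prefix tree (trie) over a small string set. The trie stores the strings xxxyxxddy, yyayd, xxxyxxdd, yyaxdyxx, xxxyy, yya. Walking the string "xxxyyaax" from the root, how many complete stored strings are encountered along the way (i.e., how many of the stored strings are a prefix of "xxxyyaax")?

1

Traverse "xxxyyaax" character by character; count nodes along the way that are marked as word ends.
Prefixes of the query that are stored words: "xxxyy"
Count: 1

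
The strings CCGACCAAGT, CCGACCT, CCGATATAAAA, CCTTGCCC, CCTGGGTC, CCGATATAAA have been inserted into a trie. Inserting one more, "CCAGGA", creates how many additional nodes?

4

The longest prefix of "CCAGGA" already in the trie is "CC" (length 2).
Each of the 4 remaining characters creates one node.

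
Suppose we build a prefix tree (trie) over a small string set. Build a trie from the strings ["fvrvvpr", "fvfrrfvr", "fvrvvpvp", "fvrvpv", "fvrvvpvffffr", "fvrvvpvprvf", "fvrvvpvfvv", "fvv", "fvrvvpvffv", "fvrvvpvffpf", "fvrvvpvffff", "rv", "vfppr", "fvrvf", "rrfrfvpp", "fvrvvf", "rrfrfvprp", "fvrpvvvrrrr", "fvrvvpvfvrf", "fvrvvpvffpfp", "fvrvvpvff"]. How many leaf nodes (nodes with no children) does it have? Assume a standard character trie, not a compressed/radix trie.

17

A leaf is a node with no children — equivalently, the end of a word that is not a proper prefix of any other stored word.
Those words: "fvfrrfvr", "fvrpvvvrrrr", "fvrvf", "fvrvpv", "fvrvvf", "fvrvvpr", "fvrvvpvffffr", "fvrvvpvffpfp", "fvrvvpvffv", "fvrvvpvfvrf", "fvrvvpvfvv", "fvrvvpvprvf", "fvv", "rrfrfvpp", "rrfrfvprp", "rv", "vfppr"
Leaf count: 17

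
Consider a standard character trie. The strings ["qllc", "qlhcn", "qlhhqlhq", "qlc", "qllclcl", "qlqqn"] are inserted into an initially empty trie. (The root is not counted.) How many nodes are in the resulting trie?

19

Trace insertions, counting only characters that open a new branch:
  "qllc" → 4 new (q, l, l, c)
  "qlhcn" → prefix "ql" already present; 3 new (h, c, n)
  "qlhhqlhq" → prefix "qlh" already present; 5 new (h, q, l, h, q)
  "qlc" → prefix "ql" already present; 1 new (c)
  "qllclcl" → prefix "qllc" already present; 3 new (l, c, l)
  "qlqqn" → prefix "ql" already present; 3 new (q, q, n)
Total nodes = 4 + 3 + 5 + 1 + 3 + 3 = 19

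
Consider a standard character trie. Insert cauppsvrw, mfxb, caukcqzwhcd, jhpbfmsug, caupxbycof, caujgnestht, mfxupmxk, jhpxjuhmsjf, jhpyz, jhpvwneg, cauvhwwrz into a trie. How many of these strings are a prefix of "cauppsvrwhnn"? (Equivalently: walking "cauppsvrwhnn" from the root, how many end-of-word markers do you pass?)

Traverse "cauppsvrwhnn" character by character; count nodes along the way that are marked as word ends.
Prefixes of the query that are stored words: "cauppsvrw"
Count: 1

1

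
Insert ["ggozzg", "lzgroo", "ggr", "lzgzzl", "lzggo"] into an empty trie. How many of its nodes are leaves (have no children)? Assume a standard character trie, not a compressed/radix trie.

Leaves are exactly the stored words that no other stored word extends.
Those words: "ggozzg", "ggr", "lzggo", "lzgroo", "lzgzzl"
Leaf count: 5

5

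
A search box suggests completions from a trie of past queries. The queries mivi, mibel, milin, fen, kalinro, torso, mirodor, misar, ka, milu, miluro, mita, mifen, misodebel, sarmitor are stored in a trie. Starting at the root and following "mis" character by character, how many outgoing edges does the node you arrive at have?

Follow the path "mis" to its node, then look at its outgoing edges.
Distinct next characters after "mis": a, o.
That node has 2 child edges.

2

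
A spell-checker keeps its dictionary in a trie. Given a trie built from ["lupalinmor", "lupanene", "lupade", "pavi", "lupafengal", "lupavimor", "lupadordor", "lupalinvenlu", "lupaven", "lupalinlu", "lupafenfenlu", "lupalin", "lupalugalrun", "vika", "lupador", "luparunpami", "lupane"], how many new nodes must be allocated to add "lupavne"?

2

The longest prefix of "lupavne" already in the trie is "lupav" (length 5).
So 7 − 5 = 2 new nodes.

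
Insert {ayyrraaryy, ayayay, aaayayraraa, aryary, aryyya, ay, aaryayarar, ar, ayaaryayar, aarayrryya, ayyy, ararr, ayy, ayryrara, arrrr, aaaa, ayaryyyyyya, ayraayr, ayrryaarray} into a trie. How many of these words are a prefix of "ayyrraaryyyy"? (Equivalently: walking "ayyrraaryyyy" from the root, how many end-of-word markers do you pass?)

3

Walk "ayyrraaryyyy" from the root; an end-of-word marker is hit whenever a stored word is a prefix of "ayyrraaryyyy".
Prefixes of the query that are stored words: "ay", "ayy", "ayyrraaryy"
Count: 3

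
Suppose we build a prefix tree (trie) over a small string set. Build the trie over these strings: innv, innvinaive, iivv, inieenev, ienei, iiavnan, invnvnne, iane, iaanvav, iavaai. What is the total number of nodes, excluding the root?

46

Insert word by word; a character creates a node only if that edge doesn't already exist:
  "innv" → 4 new (i, n, n, v)
  "innvinaive" → prefix "innv" already present; 6 new (i, n, a, i, v, e)
  "iivv" → prefix "i" already present; 3 new (i, v, v)
  "inieenev" → prefix "in" already present; 6 new (i, e, e, n, e, v)
  "ienei" → prefix "i" already present; 4 new (e, n, e, i)
  "iiavnan" → prefix "ii" already present; 5 new (a, v, n, a, n)
  "invnvnne" → prefix "in" already present; 6 new (v, n, v, n, n, e)
  "iane" → prefix "i" already present; 3 new (a, n, e)
  "iaanvav" → prefix "ia" already present; 5 new (a, n, v, a, v)
  "iavaai" → prefix "ia" already present; 4 new (v, a, a, i)
Total nodes = 4 + 6 + 3 + 6 + 4 + 5 + 6 + 3 + 5 + 4 = 46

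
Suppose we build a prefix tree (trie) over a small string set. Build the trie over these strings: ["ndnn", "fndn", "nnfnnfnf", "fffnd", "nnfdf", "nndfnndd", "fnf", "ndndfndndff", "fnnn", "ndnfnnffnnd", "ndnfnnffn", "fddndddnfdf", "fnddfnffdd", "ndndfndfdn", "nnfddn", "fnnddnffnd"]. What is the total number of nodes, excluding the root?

75

For each word, the new-node count is its length minus the longest prefix already in the trie:
  "ndnn" → 4 new (n, d, n, n)
  "fndn" → 4 new (f, n, d, n)
  "nnfnnfnf" → prefix "n" already present; 7 new (n, f, n, n, f, n, f)
  "fffnd" → prefix "f" already present; 4 new (f, f, n, d)
  "nnfdf" → prefix "nnf" already present; 2 new (d, f)
  "nndfnndd" → prefix "nn" already present; 6 new (d, f, n, n, d, d)
  "fnf" → prefix "fn" already present; 1 new (f)
  "ndndfndndff" → prefix "ndn" already present; 8 new (d, f, n, d, n, d, f, f)
  "fnnn" → prefix "fn" already present; 2 new (n, n)
  "ndnfnnffnnd" → prefix "ndn" already present; 8 new (f, n, n, f, f, n, n, d)
  "ndnfnnffn" → prefix "ndnfnnffn" already present; 0 new (none)
  "fddndddnfdf" → prefix "f" already present; 10 new (d, d, n, d, d, d, n, f, d, f)
  "fnddfnffdd" → prefix "fnd" already present; 7 new (d, f, n, f, f, d, d)
  "ndndfndfdn" → prefix "ndndfnd" already present; 3 new (f, d, n)
  "nnfddn" → prefix "nnfd" already present; 2 new (d, n)
  "fnnddnffnd" → prefix "fnn" already present; 7 new (d, d, n, f, f, n, d)
Total nodes = 4 + 4 + 7 + 4 + 2 + 6 + 1 + 8 + 2 + 8 + 0 + 10 + 7 + 3 + 2 + 7 = 75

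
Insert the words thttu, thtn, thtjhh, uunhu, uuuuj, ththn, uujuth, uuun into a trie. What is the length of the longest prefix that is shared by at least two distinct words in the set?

3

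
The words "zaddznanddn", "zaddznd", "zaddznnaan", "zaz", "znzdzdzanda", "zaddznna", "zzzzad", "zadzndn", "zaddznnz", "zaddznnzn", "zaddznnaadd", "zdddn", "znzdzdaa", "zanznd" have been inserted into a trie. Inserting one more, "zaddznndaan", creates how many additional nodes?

4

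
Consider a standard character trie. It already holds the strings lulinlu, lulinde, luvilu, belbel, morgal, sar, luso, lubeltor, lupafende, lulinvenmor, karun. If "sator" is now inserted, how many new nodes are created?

3

The longest prefix of "sator" already in the trie is "sa" (length 2).
New nodes needed: |"sator"| − 2 = 5 − 2 = 3.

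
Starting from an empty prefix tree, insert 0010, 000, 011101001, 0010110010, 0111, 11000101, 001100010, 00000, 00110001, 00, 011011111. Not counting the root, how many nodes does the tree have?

41

Trace insertions, counting only characters that open a new branch:
  "0010" → 4 new (0, 0, 1, 0)
  "000" → prefix "00" already present; 1 new (0)
  "011101001" → prefix "0" already present; 8 new (1, 1, 1, 0, 1, 0, 0, 1)
  "0010110010" → prefix "0010" already present; 6 new (1, 1, 0, 0, 1, 0)
  "0111" → prefix "0111" already present; 0 new (none)
  "11000101" → 8 new (1, 1, 0, 0, 0, 1, 0, 1)
  "001100010" → prefix "001" already present; 6 new (1, 0, 0, 0, 1, 0)
  "00000" → prefix "000" already present; 2 new (0, 0)
  "00110001" → prefix "00110001" already present; 0 new (none)
  "00" → prefix "00" already present; 0 new (none)
  "011011111" → prefix "011" already present; 6 new (0, 1, 1, 1, 1, 1)
Total nodes = 4 + 1 + 8 + 6 + 0 + 8 + 6 + 2 + 0 + 0 + 6 = 41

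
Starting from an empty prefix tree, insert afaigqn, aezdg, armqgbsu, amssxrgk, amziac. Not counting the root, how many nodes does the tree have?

29

Trie structure (* marks end of a word):
(root)
└─ a
   ├─ e
   │  └─ z
   │     └─ d
   │        └─ g *
   ├─ f
   │  └─ a
   │     └─ i
   │        └─ g
   │           └─ q
   │              └─ n *
   ├─ m
   │  ├─ s
   │  │  └─ s
   │  │     └─ x
   │  │        └─ r
   │  │           └─ g
   │  │              └─ k *
   │  └─ z
   │     └─ i
   │        └─ a
   │           └─ c *
   └─ r
      └─ m
         └─ q
            └─ g
               └─ b
                  └─ s
                     └─ u *
Counting every labelled node above: 29.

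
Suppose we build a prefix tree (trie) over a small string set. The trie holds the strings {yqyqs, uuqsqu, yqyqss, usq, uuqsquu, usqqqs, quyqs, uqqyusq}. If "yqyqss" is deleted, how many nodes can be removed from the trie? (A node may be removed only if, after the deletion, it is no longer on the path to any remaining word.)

1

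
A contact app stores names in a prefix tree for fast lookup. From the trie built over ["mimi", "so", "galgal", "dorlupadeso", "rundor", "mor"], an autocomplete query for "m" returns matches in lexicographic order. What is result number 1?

mimi

DFS of the "m" subtree visits, in order: "mimi", "mor"
The 1st is mimi.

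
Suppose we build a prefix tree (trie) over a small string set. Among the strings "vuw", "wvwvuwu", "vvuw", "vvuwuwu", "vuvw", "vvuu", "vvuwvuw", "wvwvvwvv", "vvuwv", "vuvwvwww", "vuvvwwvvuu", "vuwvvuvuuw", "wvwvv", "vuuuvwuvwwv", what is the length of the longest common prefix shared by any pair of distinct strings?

5

Equivalently: take the maximum, over all pairs, of their longest common prefix length.
e.g. "vvuwv" and "vvuwvuw" share the prefix "vvuwv" of length 5; no pair shares a longer one.
Longest shared-prefix length: 5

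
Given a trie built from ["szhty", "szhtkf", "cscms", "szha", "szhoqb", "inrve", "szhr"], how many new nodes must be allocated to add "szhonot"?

"szho" is already a path in the trie; the remaining "not" must be added.
So 7 − 4 = 3 new nodes.

3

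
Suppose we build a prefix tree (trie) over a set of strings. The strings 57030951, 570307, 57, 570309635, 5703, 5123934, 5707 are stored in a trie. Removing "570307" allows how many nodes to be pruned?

A node on "570307"'s path can go only if nothing else ends at it or branches off below it.
The suffix "7" (1 node) is used only by "570307"; the node for "57030" still has the child "9", so pruning stops there.
Nodes removed: 1

1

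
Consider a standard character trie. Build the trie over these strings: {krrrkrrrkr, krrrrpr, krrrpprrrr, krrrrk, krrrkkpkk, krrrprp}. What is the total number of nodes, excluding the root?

Count nodes per top-level branch (shared prefixes stored once):
  'k'-branch (krrrkkpkk, krrrkrrrkr, krrrpprrrr, krrrprp, krrrrk, krrrrpr): 26 nodes
Sum: 26

26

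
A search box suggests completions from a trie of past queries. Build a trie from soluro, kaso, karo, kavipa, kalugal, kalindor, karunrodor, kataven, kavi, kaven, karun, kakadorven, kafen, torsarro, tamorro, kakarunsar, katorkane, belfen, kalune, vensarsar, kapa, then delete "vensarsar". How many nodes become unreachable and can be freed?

9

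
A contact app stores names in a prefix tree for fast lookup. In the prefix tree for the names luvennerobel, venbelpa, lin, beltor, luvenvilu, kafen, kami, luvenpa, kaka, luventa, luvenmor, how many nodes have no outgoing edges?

11

Leaves are exactly the stored words that no other stored word extends.
Those words: "beltor", "kafen", "kaka", "kami", "lin", "luvenmor", "luvennerobel", "luvenpa", "luventa", "luvenvilu", "venbelpa"
Leaf count: 11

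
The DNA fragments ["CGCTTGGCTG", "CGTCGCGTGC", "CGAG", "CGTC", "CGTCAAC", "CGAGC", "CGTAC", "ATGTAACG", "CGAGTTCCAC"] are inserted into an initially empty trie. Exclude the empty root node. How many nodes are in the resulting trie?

Trace insertions, counting only characters that open a new branch:
  "CGCTTGGCTG" → 10 new (C, G, C, T, T, G, G, C, T, G)
  "CGTCGCGTGC" → prefix "CG" already present; 8 new (T, C, G, C, G, T, G, C)
  "CGAG" → prefix "CG" already present; 2 new (A, G)
  "CGTC" → prefix "CGTC" already present; 0 new (none)
  "CGTCAAC" → prefix "CGTC" already present; 3 new (A, A, C)
  "CGAGC" → prefix "CGAG" already present; 1 new (C)
  "CGTAC" → prefix "CGT" already present; 2 new (A, C)
  "ATGTAACG" → 8 new (A, T, G, T, A, A, C, G)
  "CGAGTTCCAC" → prefix "CGAG" already present; 6 new (T, T, C, C, A, C)
Total nodes = 10 + 8 + 2 + 0 + 3 + 1 + 2 + 8 + 6 = 40

40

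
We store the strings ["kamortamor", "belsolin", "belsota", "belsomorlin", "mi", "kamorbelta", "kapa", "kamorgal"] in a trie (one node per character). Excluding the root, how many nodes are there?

Count nodes per top-level branch (shared prefixes stored once):
  'b'-branch (belsolin, belsomorlin, belsota): 16 nodes
  'k'-branch (kamorbelta, kamorgal, kamortamor, kapa): 20 nodes
  'm'-branch (mi): 2 nodes
Sum: 38

38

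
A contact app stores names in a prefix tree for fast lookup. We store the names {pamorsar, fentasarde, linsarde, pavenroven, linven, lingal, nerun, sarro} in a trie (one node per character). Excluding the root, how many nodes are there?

50

Insert word by word; a character creates a node only if that edge doesn't already exist:
  "pamorsar" → 8 new (p, a, m, o, r, s, a, r)
  "fentasarde" → 10 new (f, e, n, t, a, s, a, r, d, e)
  "linsarde" → 8 new (l, i, n, s, a, r, d, e)
  "pavenroven" → prefix "pa" already present; 8 new (v, e, n, r, o, v, e, n)
  "linven" → prefix "lin" already present; 3 new (v, e, n)
  "lingal" → prefix "lin" already present; 3 new (g, a, l)
  "nerun" → 5 new (n, e, r, u, n)
  "sarro" → 5 new (s, a, r, r, o)
Total nodes = 8 + 10 + 8 + 8 + 3 + 3 + 5 + 5 = 50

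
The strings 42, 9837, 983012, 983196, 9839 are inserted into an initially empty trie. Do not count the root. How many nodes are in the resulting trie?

13

For each word, the new-node count is its length minus the longest prefix already in the trie:
  "42" → 2 new (4, 2)
  "9837" → 4 new (9, 8, 3, 7)
  "983012" → prefix "983" already present; 3 new (0, 1, 2)
  "983196" → prefix "983" already present; 3 new (1, 9, 6)
  "9839" → prefix "983" already present; 1 new (9)
Total nodes = 2 + 4 + 3 + 3 + 1 = 13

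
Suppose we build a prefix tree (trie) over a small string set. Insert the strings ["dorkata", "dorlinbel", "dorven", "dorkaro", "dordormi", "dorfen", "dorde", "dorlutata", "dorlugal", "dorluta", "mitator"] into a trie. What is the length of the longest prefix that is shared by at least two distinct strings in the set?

7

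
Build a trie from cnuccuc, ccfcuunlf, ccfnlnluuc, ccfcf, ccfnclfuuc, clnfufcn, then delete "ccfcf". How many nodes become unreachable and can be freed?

A node on "ccfcf"'s path can go only if nothing else ends at it or branches off below it.
The suffix "f" (1 node) is used only by "ccfcf"; the node for "ccfc" still has the child "u", so pruning stops there.
Nodes removed: 1

1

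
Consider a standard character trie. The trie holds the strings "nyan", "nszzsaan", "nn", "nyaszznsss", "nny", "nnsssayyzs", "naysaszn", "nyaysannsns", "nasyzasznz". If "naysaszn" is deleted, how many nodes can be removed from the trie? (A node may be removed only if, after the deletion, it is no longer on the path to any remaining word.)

Walk "naysaszn" from the leaf back toward the root, removing each node that no remaining word uses.
The suffix "ysaszn" (6 nodes) is used only by "naysaszn"; the node for "na" still has the child "s", so pruning stops there.
Nodes removed: 6

6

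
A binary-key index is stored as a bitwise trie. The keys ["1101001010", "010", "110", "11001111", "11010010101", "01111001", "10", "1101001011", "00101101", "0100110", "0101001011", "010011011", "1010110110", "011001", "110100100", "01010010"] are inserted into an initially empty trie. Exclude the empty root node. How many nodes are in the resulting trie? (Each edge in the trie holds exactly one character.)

Insert word by word; a character creates a node only if that edge doesn't already exist:
  "1101001010" → 10 new (1, 1, 0, 1, 0, 0, 1, 0, 1, 0)
  "010" → 3 new (0, 1, 0)
  "110" → prefix "110" already present; 0 new (none)
  "11001111" → prefix "110" already present; 5 new (0, 1, 1, 1, 1)
  "11010010101" → prefix "1101001010" already present; 1 new (1)
  "01111001" → prefix "01" already present; 6 new (1, 1, 1, 0, 0, 1)
  "10" → prefix "1" already present; 1 new (0)
  "1101001011" → prefix "110100101" already present; 1 new (1)
  "00101101" → prefix "0" already present; 7 new (0, 1, 0, 1, 1, 0, 1)
  "0100110" → prefix "010" already present; 4 new (0, 1, 1, 0)
  "0101001011" → prefix "010" already present; 7 new (1, 0, 0, 1, 0, 1, 1)
  "010011011" → prefix "0100110" already present; 2 new (1, 1)
  "1010110110" → prefix "10" already present; 8 new (1, 0, 1, 1, 0, 1, 1, 0)
  "011001" → prefix "011" already present; 3 new (0, 0, 1)
  "110100100" → prefix "11010010" already present; 1 new (0)
  "01010010" → prefix "01010010" already present; 0 new (none)
Total nodes = 10 + 3 + 0 + 5 + 1 + 6 + 1 + 1 + 7 + 4 + 7 + 2 + 8 + 3 + 1 + 0 = 59

59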